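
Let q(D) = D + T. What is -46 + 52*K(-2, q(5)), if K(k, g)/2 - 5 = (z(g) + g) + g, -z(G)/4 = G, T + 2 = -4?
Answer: 682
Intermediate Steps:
T = -6 (T = -2 - 4 = -6)
q(D) = -6 + D (q(D) = D - 6 = -6 + D)
z(G) = -4*G
K(k, g) = 10 - 4*g (K(k, g) = 10 + 2*((-4*g + g) + g) = 10 + 2*(-3*g + g) = 10 + 2*(-2*g) = 10 - 4*g)
-46 + 52*K(-2, q(5)) = -46 + 52*(10 - 4*(-6 + 5)) = -46 + 52*(10 - 4*(-1)) = -46 + 52*(10 + 4) = -46 + 52*14 = -46 + 728 = 682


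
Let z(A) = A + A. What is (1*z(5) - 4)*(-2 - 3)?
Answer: -30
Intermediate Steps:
z(A) = 2*A
(1*z(5) - 4)*(-2 - 3) = (1*(2*5) - 4)*(-2 - 3) = (1*10 - 4)*(-5) = (10 - 4)*(-5) = 6*(-5) = -30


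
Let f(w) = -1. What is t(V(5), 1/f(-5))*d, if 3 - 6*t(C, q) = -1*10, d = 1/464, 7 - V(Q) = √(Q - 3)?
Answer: 13/2784 ≈ 0.0046695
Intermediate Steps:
V(Q) = 7 - √(-3 + Q) (V(Q) = 7 - √(Q - 3) = 7 - √(-3 + Q))
d = 1/464 ≈ 0.0021552
t(C, q) = 13/6 (t(C, q) = ½ - (-1)*10/6 = ½ - ⅙*(-10) = ½ + 5/3 = 13/6)
t(V(5), 1/f(-5))*d = (13/6)*(1/464) = 13/2784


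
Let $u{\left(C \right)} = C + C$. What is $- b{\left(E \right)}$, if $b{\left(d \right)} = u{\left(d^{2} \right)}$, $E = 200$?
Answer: $-80000$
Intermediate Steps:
$u{\left(C \right)} = 2 C$
$b{\left(d \right)} = 2 d^{2}$
$- b{\left(E \right)} = - 2 \cdot 200^{2} = - 2 \cdot 40000 = \left(-1\right) 80000 = -80000$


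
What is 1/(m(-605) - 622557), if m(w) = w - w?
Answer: -1/622557 ≈ -1.6063e-6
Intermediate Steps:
m(w) = 0
1/(m(-605) - 622557) = 1/(0 - 622557) = 1/(-622557) = -1/622557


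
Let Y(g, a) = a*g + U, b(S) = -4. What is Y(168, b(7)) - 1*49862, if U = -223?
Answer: -50757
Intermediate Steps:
Y(g, a) = -223 + a*g (Y(g, a) = a*g - 223 = -223 + a*g)
Y(168, b(7)) - 1*49862 = (-223 - 4*168) - 1*49862 = (-223 - 672) - 49862 = -895 - 49862 = -50757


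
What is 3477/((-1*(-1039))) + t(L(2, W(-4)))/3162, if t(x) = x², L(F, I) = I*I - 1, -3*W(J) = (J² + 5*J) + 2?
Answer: 890562169/266110758 ≈ 3.3466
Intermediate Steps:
W(J) = -⅔ - 5*J/3 - J²/3 (W(J) = -((J² + 5*J) + 2)/3 = -(2 + J² + 5*J)/3 = -⅔ - 5*J/3 - J²/3)
L(F, I) = -1 + I² (L(F, I) = I² - 1 = -1 + I²)
3477/((-1*(-1039))) + t(L(2, W(-4)))/3162 = 3477/((-1*(-1039))) + (-1 + (-⅔ - 5/3*(-4) - ⅓*(-4)²)²)²/3162 = 3477/1039 + (-1 + (-⅔ + 20/3 - ⅓*16)²)²*(1/3162) = 3477*(1/1039) + (-1 + (-⅔ + 20/3 - 16/3)²)²*(1/3162) = 3477/1039 + (-1 + (⅔)²)²*(1/3162) = 3477/1039 + (-1 + 4/9)²*(1/3162) = 3477/1039 + (-5/9)²*(1/3162) = 3477/1039 + (25/81)*(1/3162) = 3477/1039 + 25/256122 = 890562169/266110758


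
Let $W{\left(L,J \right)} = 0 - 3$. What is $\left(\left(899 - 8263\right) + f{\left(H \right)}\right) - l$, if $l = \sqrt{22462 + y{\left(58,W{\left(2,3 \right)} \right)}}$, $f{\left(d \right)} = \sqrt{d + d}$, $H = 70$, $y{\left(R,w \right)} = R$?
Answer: $-7364 - 2 \sqrt{5630} + 2 \sqrt{35} \approx -7502.2$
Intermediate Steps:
$W{\left(L,J \right)} = -3$
$f{\left(d \right)} = \sqrt{2} \sqrt{d}$ ($f{\left(d \right)} = \sqrt{2 d} = \sqrt{2} \sqrt{d}$)
$l = 2 \sqrt{5630}$ ($l = \sqrt{22462 + 58} = \sqrt{22520} = 2 \sqrt{5630} \approx 150.07$)
$\left(\left(899 - 8263\right) + f{\left(H \right)}\right) - l = \left(\left(899 - 8263\right) + \sqrt{2} \sqrt{70}\right) - 2 \sqrt{5630} = \left(-7364 + 2 \sqrt{35}\right) - 2 \sqrt{5630} = -7364 - 2 \sqrt{5630} + 2 \sqrt{35}$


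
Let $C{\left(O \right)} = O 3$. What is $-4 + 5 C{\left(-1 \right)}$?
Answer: $-19$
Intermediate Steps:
$C{\left(O \right)} = 3 O$
$-4 + 5 C{\left(-1 \right)} = -4 + 5 \cdot 3 \left(-1\right) = -4 + 5 \left(-3\right) = -4 - 15 = -19$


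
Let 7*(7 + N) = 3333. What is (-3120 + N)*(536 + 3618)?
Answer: -77081624/7 ≈ -1.1012e+7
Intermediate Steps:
N = 3284/7 (N = -7 + (⅐)*3333 = -7 + 3333/7 = 3284/7 ≈ 469.14)
(-3120 + N)*(536 + 3618) = (-3120 + 3284/7)*(536 + 3618) = -18556/7*4154 = -77081624/7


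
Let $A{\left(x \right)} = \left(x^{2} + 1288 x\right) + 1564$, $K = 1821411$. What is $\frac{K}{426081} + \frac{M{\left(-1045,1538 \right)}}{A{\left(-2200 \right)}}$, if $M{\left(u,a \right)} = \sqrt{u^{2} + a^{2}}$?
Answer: $\frac{607137}{142027} + \frac{\sqrt{3457469}}{2007964} \approx 4.2757$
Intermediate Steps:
$A{\left(x \right)} = 1564 + x^{2} + 1288 x$
$M{\left(u,a \right)} = \sqrt{a^{2} + u^{2}}$
$\frac{K}{426081} + \frac{M{\left(-1045,1538 \right)}}{A{\left(-2200 \right)}} = \frac{1821411}{426081} + \frac{\sqrt{1538^{2} + \left(-1045\right)^{2}}}{1564 + \left(-2200\right)^{2} + 1288 \left(-2200\right)} = 1821411 \cdot \frac{1}{426081} + \frac{\sqrt{2365444 + 1092025}}{1564 + 4840000 - 2833600} = \frac{607137}{142027} + \frac{\sqrt{3457469}}{2007964}$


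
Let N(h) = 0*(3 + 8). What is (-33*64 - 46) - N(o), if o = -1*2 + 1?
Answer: -2158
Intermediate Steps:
o = -1 (o = -2 + 1 = -1)
N(h) = 0 (N(h) = 0*11 = 0)
(-33*64 - 46) - N(o) = (-33*64 - 46) - 1*0 = (-2112 - 46) + 0 = -2158 + 0 = -2158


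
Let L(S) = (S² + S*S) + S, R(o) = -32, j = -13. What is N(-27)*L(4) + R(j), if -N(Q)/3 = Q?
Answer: 2884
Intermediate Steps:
N(Q) = -3*Q
L(S) = S + 2*S² (L(S) = (S² + S²) + S = 2*S² + S = S + 2*S²)
N(-27)*L(4) + R(j) = (-3*(-27))*(4*(1 + 2*4)) - 32 = 81*(4*(1 + 8)) - 32 = 81*(4*9) - 32 = 81*36 - 32 = 2916 - 32 = 2884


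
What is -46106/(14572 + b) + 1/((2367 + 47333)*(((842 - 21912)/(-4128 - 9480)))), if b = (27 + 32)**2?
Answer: -123165789053/48226332875 ≈ -2.5539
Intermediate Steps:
b = 3481 (b = 59**2 = 3481)
-46106/(14572 + b) + 1/((2367 + 47333)*(((842 - 21912)/(-4128 - 9480)))) = -46106/(14572 + 3481) + 1/((2367 + 47333)*(((842 - 21912)/(-4128 - 9480)))) = -46106/18053 + 1/(49700*((-21070/(-13608)))) = -46106*1/18053 + 1/(49700*((-21070*(-1/13608)))) = -46106/18053 + 1/(49700*(1505/972)) = -46106/18053 + (1/49700)*(972/1505) = -46106/18053 + 243/18699625 = -123165789053/48226332875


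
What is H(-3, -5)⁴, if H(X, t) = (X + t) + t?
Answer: 28561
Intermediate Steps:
H(X, t) = X + 2*t
H(-3, -5)⁴ = (-3 + 2*(-5))⁴ = (-3 - 10)⁴ = (-13)⁴ = 28561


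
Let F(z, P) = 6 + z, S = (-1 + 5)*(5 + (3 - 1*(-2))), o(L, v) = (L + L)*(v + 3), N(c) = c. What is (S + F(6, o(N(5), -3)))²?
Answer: 2704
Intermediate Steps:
o(L, v) = 2*L*(3 + v) (o(L, v) = (2*L)*(3 + v) = 2*L*(3 + v))
S = 40 (S = 4*(5 + (3 + 2)) = 4*(5 + 5) = 4*10 = 40)
(S + F(6, o(N(5), -3)))² = (40 + (6 + 6))² = (40 + 12)² = 52² = 2704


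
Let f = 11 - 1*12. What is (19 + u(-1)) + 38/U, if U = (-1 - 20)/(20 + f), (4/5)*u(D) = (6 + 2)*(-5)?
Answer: -1373/21 ≈ -65.381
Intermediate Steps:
f = -1 (f = 11 - 12 = -1)
u(D) = -50 (u(D) = 5*((6 + 2)*(-5))/4 = 5*(8*(-5))/4 = (5/4)*(-40) = -50)
U = -21/19 (U = (-1 - 20)/(20 - 1) = -21/19 ≈ -1.1053)
(19 + u(-1)) + 38/U = (19 - 50) + 38/(-21/19) = -31 + 38*(-19/21) = -31 - 722/21 = -1373/21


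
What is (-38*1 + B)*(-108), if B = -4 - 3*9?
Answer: 7452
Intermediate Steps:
B = -31 (B = -4 - 27 = -31)
(-38*1 + B)*(-108) = (-38*1 - 31)*(-108) = (-38 - 31)*(-108) = -69*(-108) = 7452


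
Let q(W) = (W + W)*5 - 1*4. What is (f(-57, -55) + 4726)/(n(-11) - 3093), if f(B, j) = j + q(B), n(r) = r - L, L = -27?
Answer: -241/181 ≈ -1.3315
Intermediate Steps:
q(W) = -4 + 10*W (q(W) = (2*W)*5 - 4 = 10*W - 4 = -4 + 10*W)
n(r) = 27 + r (n(r) = r - 1*(-27) = r + 27 = 27 + r)
f(B, j) = -4 + j + 10*B (f(B, j) = j + (-4 + 10*B) = -4 + j + 10*B)
(f(-57, -55) + 4726)/(n(-11) - 3093) = ((-4 - 55 + 10*(-57)) + 4726)/((27 - 11) - 3093) = ((-4 - 55 - 570) + 4726)/(16 - 3093) = (-629 + 4726)/(-3077) = 4097*(-1/3077) = -241/181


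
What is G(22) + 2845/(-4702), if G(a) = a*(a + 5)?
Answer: 2790143/4702 ≈ 593.39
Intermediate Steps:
G(a) = a*(5 + a)
G(22) + 2845/(-4702) = 22*(5 + 22) + 2845/(-4702) = 22*27 + 2845*(-1/4702) = 594 - 2845/4702 = 2790143/4702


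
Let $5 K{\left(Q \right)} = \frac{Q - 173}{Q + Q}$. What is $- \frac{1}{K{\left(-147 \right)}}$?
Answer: $- \frac{147}{32} \approx -4.5938$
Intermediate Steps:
$K{\left(Q \right)} = \frac{-173 + Q}{10 Q}$ ($K{\left(Q \right)} = \frac{\left(Q - 173\right) \frac{1}{Q + Q}}{5} = \frac{\left(-173 + Q\right) \frac{1}{2 Q}}{5} = \frac{\frac{1}{2} \frac{1}{Q} \left(-173 + Q\right)}{5} = \frac{-173 + Q}{10 Q}$)
$- \frac{1}{K{\left(-147 \right)}} = - \frac{1}{\frac{1}{10} \frac{1}{-147} \left(-173 - 147\right)} = - \frac{1}{\frac{1}{10} \left(- \frac{1}{147}\right) \left(-320\right)} = - \frac{1}{\frac{32}{147}} = \left(-1\right) \frac{147}{32} = - \frac{147}{32}$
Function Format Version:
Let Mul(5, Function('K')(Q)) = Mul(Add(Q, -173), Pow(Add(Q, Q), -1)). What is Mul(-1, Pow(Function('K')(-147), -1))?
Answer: Rational(-147, 32) ≈ -4.5938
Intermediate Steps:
Function('K')(Q) = Mul(Rational(1, 10), Pow(Q, -1), Add(-173, Q)) (Function('K')(Q) = Mul(Rational(1, 5), Mul(Add(Q, -173), Pow(Add(Q, Q), -1))) = Mul(Rational(1, 5), Mul(Add(-173, Q), Pow(Mul(2, Q), -1))) = Mul(Rational(1, 5), Mul(Add(-173, Q), Mul(Rational(1, 2), Pow(Q, -1)))) = Mul(Rational(1, 5), Mul(Rational(1, 2), Pow(Q, -1), Add(-173, Q))) = Mul(Rational(1, 10), Pow(Q, -1), Add(-173, Q)))
Mul(-1, Pow(Function('K')(-147), -1)) = Mul(-1, Pow(Mul(Rational(1, 10), Pow(-147, -1), Add(-173, -147)), -1)) = Mul(-1, Pow(Mul(Rational(1, 10), Rational(-1, 147), -320), -1)) = Mul(-1, Pow(Rational(32, 147), -1)) = Mul(-1, Rational(147, 32)) = Rational(-147, 32)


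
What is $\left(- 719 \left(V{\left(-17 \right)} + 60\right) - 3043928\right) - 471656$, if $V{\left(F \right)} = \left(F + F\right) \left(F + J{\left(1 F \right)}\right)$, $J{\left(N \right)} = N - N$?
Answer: $-3974306$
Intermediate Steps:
$J{\left(N \right)} = 0$
$V{\left(F \right)} = 2 F^{2}$ ($V{\left(F \right)} = \left(F + F\right) \left(F + 0\right) = 2 F F = 2 F^{2}$)
$\left(- 719 \left(V{\left(-17 \right)} + 60\right) - 3043928\right) - 471656 = \left(- 719 \left(2 \left(-17\right)^{2} + 60\right) - 3043928\right) - 471656 = \left(- 719 \left(2 \cdot 289 + 60\right) - 3043928\right) - 471656 = \left(- 719 \left(578 + 60\right) - 3043928\right) - 471656 = \left(\left(-719\right) 638 - 3043928\right) - 471656 = \left(-458722 - 3043928\right) - 471656 = -3502650 - 471656 = -3974306$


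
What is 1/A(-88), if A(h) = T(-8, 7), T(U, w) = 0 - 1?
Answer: -1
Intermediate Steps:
T(U, w) = -1
A(h) = -1
1/A(-88) = 1/(-1) = -1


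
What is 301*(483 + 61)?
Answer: 163744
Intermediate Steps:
301*(483 + 61) = 301*544 = 163744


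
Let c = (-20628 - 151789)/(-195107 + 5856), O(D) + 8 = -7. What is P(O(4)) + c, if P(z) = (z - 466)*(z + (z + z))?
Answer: 4096510312/189251 ≈ 21646.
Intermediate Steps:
O(D) = -15 (O(D) = -8 - 7 = -15)
P(z) = 3*z*(-466 + z) (P(z) = (-466 + z)*(z + 2*z) = (-466 + z)*(3*z) = 3*z*(-466 + z))
c = 172417/189251 (c = -172417/(-189251) = -172417*(-1/189251) = 172417/189251 ≈ 0.91105)
P(O(4)) + c = 3*(-15)*(-466 - 15) + 172417/189251 = 3*(-15)*(-481) + 172417/189251 = 21645 + 172417/189251 = 4096510312/189251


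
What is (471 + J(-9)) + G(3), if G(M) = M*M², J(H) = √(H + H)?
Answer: 498 + 3*I*√2 ≈ 498.0 + 4.2426*I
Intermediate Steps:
J(H) = √2*√H (J(H) = √(2*H) = √2*√H)
G(M) = M³
(471 + J(-9)) + G(3) = (471 + √2*√(-9)) + 3³ = (471 + √2*(3*I)) + 27 = (471 + 3*I*√2) + 27 = 498 + 3*I*√2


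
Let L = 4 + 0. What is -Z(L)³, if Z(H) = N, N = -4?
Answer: 64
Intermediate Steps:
L = 4
Z(H) = -4
-Z(L)³ = -1*(-4)³ = -1*(-64) = 64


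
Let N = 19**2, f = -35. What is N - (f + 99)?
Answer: 297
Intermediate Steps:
N = 361
N - (f + 99) = 361 - (-35 + 99) = 361 - 1*64 = 361 - 64 = 297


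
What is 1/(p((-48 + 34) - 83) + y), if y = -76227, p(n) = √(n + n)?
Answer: -76227/5810555723 - I*√194/5810555723 ≈ -1.3119e-5 - 2.3971e-9*I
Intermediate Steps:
p(n) = √2*√n (p(n) = √(2*n) = √2*√n)
1/(p((-48 + 34) - 83) + y) = 1/(√2*√((-48 + 34) - 83) - 76227) = 1/(√2*√(-14 - 83) - 76227) = 1/(√2*√(-97) - 76227) = 1/(√2*(I*√97) - 76227) = 1/(I*√194 - 76227) = 1/(-76227 + I*√194)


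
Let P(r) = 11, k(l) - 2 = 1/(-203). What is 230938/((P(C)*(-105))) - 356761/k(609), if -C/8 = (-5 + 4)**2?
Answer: -5582766517/31185 ≈ -1.7902e+5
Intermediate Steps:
C = -8 (C = -8*(-5 + 4)**2 = -8*(-1)**2 = -8*1 = -8)
k(l) = 405/203 (k(l) = 2 + 1/(-203) = 2 - 1/203 = 405/203)
230938/((P(C)*(-105))) - 356761/k(609) = 230938/((11*(-105))) - 356761/405/203 = 230938/(-1155) - 356761*203/405 = 230938*(-1/1155) - 72422483/405 = -230938/1155 - 72422483/405 = -5582766517/31185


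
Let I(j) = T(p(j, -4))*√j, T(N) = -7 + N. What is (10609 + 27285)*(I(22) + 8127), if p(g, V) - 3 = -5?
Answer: 307964538 - 341046*√22 ≈ 3.0636e+8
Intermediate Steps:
p(g, V) = -2 (p(g, V) = 3 - 5 = -2)
I(j) = -9*√j (I(j) = (-7 - 2)*√j = -9*√j)
(10609 + 27285)*(I(22) + 8127) = (10609 + 27285)*(-9*√22 + 8127) = 37894*(8127 - 9*√22) = 307964538 - 341046*√22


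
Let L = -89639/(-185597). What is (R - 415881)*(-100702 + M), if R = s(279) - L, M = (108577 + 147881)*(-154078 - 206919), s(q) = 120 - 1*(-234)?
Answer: 7139881790218913198624/185597 ≈ 3.8470e+16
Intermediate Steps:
s(q) = 354 (s(q) = 120 + 234 = 354)
M = -92580568626 (M = 256458*(-360997) = -92580568626)
L = 89639/185597 (L = -89639*(-1/185597) = 89639/185597 ≈ 0.48298)
R = 65611699/185597 (R = 354 - 1*89639/185597 = 354 - 89639/185597 = 65611699/185597 ≈ 353.52)
(R - 415881)*(-100702 + M) = (65611699/185597 - 415881)*(-100702 - 92580568626) = -77120654258/185597*(-92580669328) = 7139881790218913198624/185597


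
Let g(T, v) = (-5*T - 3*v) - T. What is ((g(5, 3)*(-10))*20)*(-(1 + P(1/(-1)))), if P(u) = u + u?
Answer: 7800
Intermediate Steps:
P(u) = 2*u
g(T, v) = -6*T - 3*v
((g(5, 3)*(-10))*20)*(-(1 + P(1/(-1)))) = (((-6*5 - 3*3)*(-10))*20)*(-(1 + 2/(-1))) = (((-30 - 9)*(-10))*20)*(-(1 + 2*(-1))) = (-39*(-10)*20)*(-(1 - 2)) = (390*20)*(-1*(-1)) = 7800*1 = 7800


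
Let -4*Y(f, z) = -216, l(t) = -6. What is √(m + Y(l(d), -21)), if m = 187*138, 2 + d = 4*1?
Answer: 2*√6465 ≈ 160.81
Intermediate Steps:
d = 2 (d = -2 + 4*1 = -2 + 4 = 2)
Y(f, z) = 54 (Y(f, z) = -¼*(-216) = 54)
m = 25806
√(m + Y(l(d), -21)) = √(25806 + 54) = √25860 = 2*√6465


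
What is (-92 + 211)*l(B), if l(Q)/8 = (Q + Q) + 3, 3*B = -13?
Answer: -16184/3 ≈ -5394.7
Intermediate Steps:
B = -13/3 (B = (⅓)*(-13) = -13/3 ≈ -4.3333)
l(Q) = 24 + 16*Q (l(Q) = 8*((Q + Q) + 3) = 8*(2*Q + 3) = 8*(3 + 2*Q) = 24 + 16*Q)
(-92 + 211)*l(B) = (-92 + 211)*(24 + 16*(-13/3)) = 119*(24 - 208/3) = 119*(-136/3) = -16184/3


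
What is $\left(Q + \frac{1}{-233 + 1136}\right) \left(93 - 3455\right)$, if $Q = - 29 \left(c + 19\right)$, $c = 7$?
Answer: $\frac{2289054682}{903} \approx 2.5349 \cdot 10^{6}$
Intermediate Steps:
$Q = -754$ ($Q = - 29 \left(7 + 19\right) = \left(-29\right) 26 = -754$)
$\left(Q + \frac{1}{-233 + 1136}\right) \left(93 - 3455\right) = \left(-754 + \frac{1}{-233 + 1136}\right) \left(93 - 3455\right) = \left(-754 + \frac{1}{903}\right) \left(-3362\right) = \left(- \frac{680861}{903}\right) \left(-3362\right) = \frac{2289054682}{903}$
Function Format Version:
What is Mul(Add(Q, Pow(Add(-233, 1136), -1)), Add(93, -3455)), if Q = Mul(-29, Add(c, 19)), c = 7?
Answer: Rational(2289054682, 903) ≈ 2.5349e+6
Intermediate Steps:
Q = -754 (Q = Mul(-29, Add(7, 19)) = Mul(-29, 26) = -754)
Mul(Add(Q, Pow(Add(-233, 1136), -1)), Add(93, -3455)) = Mul(Add(-754, Pow(Add(-233, 1136), -1)), Add(93, -3455)) = Mul(Add(-754, Pow(903, -1)), -3362) = Mul(Add(-754, Rational(1, 903)), -3362) = Mul(Rational(-680861, 903), -3362) = Rational(2289054682, 903)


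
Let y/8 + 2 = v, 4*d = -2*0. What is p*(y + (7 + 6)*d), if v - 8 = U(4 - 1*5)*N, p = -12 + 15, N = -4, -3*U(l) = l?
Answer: 112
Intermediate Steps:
U(l) = -l/3
d = 0 (d = (-2*0)/4 = (1/4)*0 = 0)
p = 3
v = 20/3 (v = 8 - (4 - 1*5)/3*(-4) = 8 - (4 - 5)/3*(-4) = 8 - 1/3*(-1)*(-4) = 8 + (1/3)*(-4) = 8 - 4/3 = 20/3 ≈ 6.6667)
y = 112/3 (y = -16 + 8*(20/3) = -16 + 160/3 = 112/3 ≈ 37.333)
p*(y + (7 + 6)*d) = 3*(112/3 + (7 + 6)*0) = 3*(112/3 + 13*0) = 3*(112/3 + 0) = 3*(112/3) = 112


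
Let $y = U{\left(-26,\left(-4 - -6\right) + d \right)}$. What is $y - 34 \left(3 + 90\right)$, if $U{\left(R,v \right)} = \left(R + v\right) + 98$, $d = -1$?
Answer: $-3089$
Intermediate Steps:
$U{\left(R,v \right)} = 98 + R + v$
$y = 73$ ($y = 98 - 26 - -1 = 98 - 26 + \left(\left(-4 + 6\right) - 1\right) = 98 - 26 + \left(2 - 1\right) = 98 - 26 + 1 = 73$)
$y - 34 \left(3 + 90\right) = 73 - 34 \left(3 + 90\right) = 73 - 34 \cdot 93 = 73 - 3162 = -3089$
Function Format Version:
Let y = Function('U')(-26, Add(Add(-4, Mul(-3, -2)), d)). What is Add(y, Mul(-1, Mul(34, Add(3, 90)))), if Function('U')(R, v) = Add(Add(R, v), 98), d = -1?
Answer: -3089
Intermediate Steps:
Function('U')(R, v) = Add(98, R, v)
y = 73 (y = Add(98, -26, Add(Add(-4, Mul(-3, -2)), -1)) = Add(98, -26, Add(Add(-4, 6), -1)) = Add(98, -26, Add(2, -1)) = Add(98, -26, 1) = 73)
Add(y, Mul(-1, Mul(34, Add(3, 90)))) = Add(73, Mul(-1, Mul(34, Add(3, 90)))) = Add(73, Mul(-1, Mul(34, 93))) = Add(73, Mul(-1, 3162)) = Add(73, -3162) = -3089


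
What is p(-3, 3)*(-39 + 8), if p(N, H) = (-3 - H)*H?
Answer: 558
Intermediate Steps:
p(N, H) = H*(-3 - H)
p(-3, 3)*(-39 + 8) = (-1*3*(3 + 3))*(-39 + 8) = -1*3*6*(-31) = -18*(-31) = 558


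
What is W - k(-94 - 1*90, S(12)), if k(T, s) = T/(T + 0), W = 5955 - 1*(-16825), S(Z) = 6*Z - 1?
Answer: 22779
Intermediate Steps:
S(Z) = -1 + 6*Z
W = 22780 (W = 5955 + 16825 = 22780)
k(T, s) = 1 (k(T, s) = T/T = 1)
W - k(-94 - 1*90, S(12)) = 22780 - 1*1 = 22780 - 1 = 22779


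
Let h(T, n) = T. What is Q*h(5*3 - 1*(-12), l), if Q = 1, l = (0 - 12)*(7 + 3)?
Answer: 27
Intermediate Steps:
l = -120 (l = -12*10 = -120)
Q*h(5*3 - 1*(-12), l) = 1*(5*3 - 1*(-12)) = 1*(15 + 12) = 1*27 = 27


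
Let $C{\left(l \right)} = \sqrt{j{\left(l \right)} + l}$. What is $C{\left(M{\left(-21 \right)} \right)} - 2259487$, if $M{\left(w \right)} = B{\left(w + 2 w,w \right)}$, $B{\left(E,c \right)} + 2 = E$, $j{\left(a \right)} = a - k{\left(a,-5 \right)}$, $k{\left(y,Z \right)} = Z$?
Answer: $-2259487 + 5 i \sqrt{5} \approx -2.2595 \cdot 10^{6} + 11.18 i$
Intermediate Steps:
$j{\left(a \right)} = 5 + a$ ($j{\left(a \right)} = a - -5 = a + 5 = 5 + a$)
$B{\left(E,c \right)} = -2 + E$
$M{\left(w \right)} = -2 + 3 w$ ($M{\left(w \right)} = -2 + \left(w + 2 w\right) = -2 + 3 w$)
$C{\left(l \right)} = \sqrt{5 + 2 l}$ ($C{\left(l \right)} = \sqrt{\left(5 + l\right) + l} = \sqrt{5 + 2 l}$)
$C{\left(M{\left(-21 \right)} \right)} - 2259487 = \sqrt{5 + 2 \left(-2 + 3 \left(-21\right)\right)} - 2259487 = \sqrt{5 + 2 \left(-2 - 63\right)} - 2259487 = \sqrt{5 + 2 \left(-65\right)} - 2259487 = \sqrt{5 - 130} - 2259487 = \sqrt{-125} - 2259487 = 5 i \sqrt{5} - 2259487 = -2259487 + 5 i \sqrt{5}$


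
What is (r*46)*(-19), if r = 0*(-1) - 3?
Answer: 2622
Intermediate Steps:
r = -3 (r = 0 - 3 = -3)
(r*46)*(-19) = -3*46*(-19) = -138*(-19) = 2622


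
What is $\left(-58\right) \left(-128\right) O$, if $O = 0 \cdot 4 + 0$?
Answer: $0$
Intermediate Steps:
$O = 0$ ($O = 0 + 0 = 0$)
$\left(-58\right) \left(-128\right) O = \left(-58\right) \left(-128\right) 0 = 7424 \cdot 0 = 0$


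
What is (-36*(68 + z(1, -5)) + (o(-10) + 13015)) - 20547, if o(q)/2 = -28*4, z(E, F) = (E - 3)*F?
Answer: -10564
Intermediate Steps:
z(E, F) = F*(-3 + E) (z(E, F) = (-3 + E)*F = F*(-3 + E))
o(q) = -224 (o(q) = 2*(-28*4) = 2*(-112) = -224)
(-36*(68 + z(1, -5)) + (o(-10) + 13015)) - 20547 = (-36*(68 - 5*(-3 + 1)) + (-224 + 13015)) - 20547 = (-36*(68 - 5*(-2)) + 12791) - 20547 = (-36*(68 + 10) + 12791) - 20547 = (-36*78 + 12791) - 20547 = (-2808 + 12791) - 20547 = 9983 - 20547 = -10564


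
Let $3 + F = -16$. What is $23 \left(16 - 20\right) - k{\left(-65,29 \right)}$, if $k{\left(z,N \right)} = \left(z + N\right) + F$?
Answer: $-37$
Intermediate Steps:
$F = -19$ ($F = -3 - 16 = -19$)
$k{\left(z,N \right)} = -19 + N + z$ ($k{\left(z,N \right)} = \left(z + N\right) - 19 = \left(N + z\right) - 19 = -19 + N + z$)
$23 \left(16 - 20\right) - k{\left(-65,29 \right)} = 23 \left(16 - 20\right) - \left(-19 + 29 - 65\right) = 23 \left(-4\right) - -55 = -92 + 55 = -37$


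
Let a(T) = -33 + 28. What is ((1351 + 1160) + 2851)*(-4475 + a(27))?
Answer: -24021760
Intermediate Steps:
a(T) = -5
((1351 + 1160) + 2851)*(-4475 + a(27)) = ((1351 + 1160) + 2851)*(-4475 - 5) = (2511 + 2851)*(-4480) = 5362*(-4480) = -24021760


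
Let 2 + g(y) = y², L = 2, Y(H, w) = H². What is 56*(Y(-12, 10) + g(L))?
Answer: 8176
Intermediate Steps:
g(y) = -2 + y²
56*(Y(-12, 10) + g(L)) = 56*((-12)² + (-2 + 2²)) = 56*(144 + (-2 + 4)) = 56*(144 + 2) = 56*146 = 8176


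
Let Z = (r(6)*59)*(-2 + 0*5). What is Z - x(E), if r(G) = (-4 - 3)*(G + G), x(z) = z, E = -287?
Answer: 10199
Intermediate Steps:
r(G) = -14*G
Z = 9912 (Z = (-14*6*59)*(-2 + 0*5) = (-84*59)*(-2 + 0) = -4956*(-2) = 9912)
Z - x(E) = 9912 - 1*(-287) = 9912 + 287 = 10199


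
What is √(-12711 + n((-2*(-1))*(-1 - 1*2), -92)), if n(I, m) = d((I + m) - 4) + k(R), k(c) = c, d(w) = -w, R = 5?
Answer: 2*I*√3151 ≈ 112.27*I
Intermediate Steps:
n(I, m) = 9 - I - m (n(I, m) = -((I + m) - 4) + 5 = -(-4 + I + m) + 5 = (4 - I - m) + 5 = 9 - I - m)
√(-12711 + n((-2*(-1))*(-1 - 1*2), -92)) = √(-12711 + (9 - (-2*(-1))*(-1 - 1*2) - 1*(-92))) = √(-12711 + (9 - 2*(-1 - 2) + 92)) = √(-12711 + (9 - 2*(-3) + 92)) = √(-12711 + (9 - 1*(-6) + 92)) = √(-12711 + (9 + 6 + 92)) = √(-12711 + 107) = √(-12604) = 2*I*√3151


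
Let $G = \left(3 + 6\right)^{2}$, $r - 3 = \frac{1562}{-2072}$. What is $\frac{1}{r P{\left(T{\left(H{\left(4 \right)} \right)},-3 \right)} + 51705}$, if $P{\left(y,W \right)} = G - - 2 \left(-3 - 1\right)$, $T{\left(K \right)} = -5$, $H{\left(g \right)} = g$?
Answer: $\frac{1036}{53736251} \approx 1.9279 \cdot 10^{-5}$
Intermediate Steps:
$r = \frac{2327}{1036}$ ($r = 3 + \frac{1562}{-2072} = 3 + 1562 \left(- \frac{1}{2072}\right) = 3 - \frac{781}{1036} = \frac{2327}{1036} \approx 2.2461$)
$G = 81$ ($G = 9^{2} = 81$)
$P{\left(y,W \right)} = 73$ ($P{\left(y,W \right)} = 81 - - 2 \left(-3 - 1\right) = 81 - \left(-2\right) \left(-4\right) = 81 - 8 = 73$)
$\frac{1}{r P{\left(T{\left(H{\left(4 \right)} \right)},-3 \right)} + 51705} = \frac{1}{\frac{2327}{1036} \cdot 73 + 51705} = \frac{1}{\frac{169871}{1036} + 51705} = \frac{1}{\frac{53736251}{1036}} = \frac{1036}{53736251}$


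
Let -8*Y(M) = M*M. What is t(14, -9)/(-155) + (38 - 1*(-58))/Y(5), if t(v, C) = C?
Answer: -23763/775 ≈ -30.662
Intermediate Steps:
Y(M) = -M²/8 (Y(M) = -M*M/8 = -M²/8)
t(14, -9)/(-155) + (38 - 1*(-58))/Y(5) = -9/(-155) + (38 - 1*(-58))/((-⅛*5²)) = -9*(-1/155) + (38 + 58)/((-⅛*25)) = 9/155 + 96/(-25/8) = 9/155 + 96*(-8/25) = 9/155 - 768/25 = -23763/775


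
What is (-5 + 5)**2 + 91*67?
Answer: 6097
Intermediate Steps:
(-5 + 5)**2 + 91*67 = 0**2 + 6097 = 0 + 6097 = 6097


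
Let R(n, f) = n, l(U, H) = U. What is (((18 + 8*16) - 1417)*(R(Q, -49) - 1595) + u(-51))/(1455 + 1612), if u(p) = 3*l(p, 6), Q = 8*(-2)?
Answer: 2047428/3067 ≈ 667.57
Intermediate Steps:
Q = -16
u(p) = 3*p
(((18 + 8*16) - 1417)*(R(Q, -49) - 1595) + u(-51))/(1455 + 1612) = (((18 + 8*16) - 1417)*(-16 - 1595) + 3*(-51))/(1455 + 1612) = (((18 + 128) - 1417)*(-1611) - 153)/3067 = ((146 - 1417)*(-1611) - 153)*(1/3067) = (-1271*(-1611) - 153)*(1/3067) = (2047581 - 153)*(1/3067) = 2047428*(1/3067) = 2047428/3067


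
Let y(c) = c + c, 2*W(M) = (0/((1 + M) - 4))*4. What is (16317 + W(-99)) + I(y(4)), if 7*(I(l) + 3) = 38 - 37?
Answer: 114199/7 ≈ 16314.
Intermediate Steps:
W(M) = 0 (W(M) = ((0/((1 + M) - 4))*4)/2 = ((0/(-3 + M))*4)/2 = (0*4)/2 = (1/2)*0 = 0)
y(c) = 2*c
I(l) = -20/7 (I(l) = -3 + (38 - 37)/7 = -3 + (1/7)*1 = -3 + 1/7 = -20/7)
(16317 + W(-99)) + I(y(4)) = (16317 + 0) - 20/7 = 16317 - 20/7 = 114199/7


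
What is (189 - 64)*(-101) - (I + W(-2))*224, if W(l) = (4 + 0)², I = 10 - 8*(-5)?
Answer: -27409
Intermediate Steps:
I = 50 (I = 10 + 40 = 50)
W(l) = 16 (W(l) = 4² = 16)
(189 - 64)*(-101) - (I + W(-2))*224 = (189 - 64)*(-101) - (50 + 16)*224 = 125*(-101) - 66*224 = -12625 - 1*14784 = -12625 - 14784 = -27409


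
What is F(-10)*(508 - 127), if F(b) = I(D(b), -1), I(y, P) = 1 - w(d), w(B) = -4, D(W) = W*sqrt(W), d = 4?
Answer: 1905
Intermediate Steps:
D(W) = W**(3/2)
I(y, P) = 5 (I(y, P) = 1 - 1*(-4) = 1 + 4 = 5)
F(b) = 5
F(-10)*(508 - 127) = 5*(508 - 127) = 5*381 = 1905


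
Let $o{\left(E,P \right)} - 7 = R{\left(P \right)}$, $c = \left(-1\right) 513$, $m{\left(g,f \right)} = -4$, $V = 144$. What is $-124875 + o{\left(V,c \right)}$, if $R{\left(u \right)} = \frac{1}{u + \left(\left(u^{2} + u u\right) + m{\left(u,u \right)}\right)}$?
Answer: $- \frac{65658216627}{525821} \approx -1.2487 \cdot 10^{5}$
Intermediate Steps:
$c = -513$
$R{\left(u \right)} = \frac{1}{-4 + u + 2 u^{2}}$ ($R{\left(u \right)} = \frac{1}{u - \left(4 - u^{2} - u u\right)} = \frac{1}{u + \left(\left(u^{2} + u^{2}\right) - 4\right)} = \frac{1}{u + \left(2 u^{2} - 4\right)} = \frac{1}{u + \left(-4 + 2 u^{2}\right)} = \frac{1}{-4 + u + 2 u^{2}}$)
$o{\left(E,P \right)} = 7 + \frac{1}{-4 + P + 2 P^{2}}$
$-124875 + o{\left(V,c \right)} = -124875 + \frac{-27 + 7 \left(-513\right) + 14 \left(-513\right)^{2}}{-4 - 513 + 2 \left(-513\right)^{2}} = -124875 + \frac{-27 - 3591 + 14 \cdot 263169}{-4 - 513 + 2 \cdot 263169} = -124875 + \frac{-27 - 3591 + 3684366}{-4 - 513 + 526338} = -124875 + \frac{1}{525821} \cdot 3680748 = -124875 + \frac{3680748}{525821} = - \frac{65658216627}{525821}$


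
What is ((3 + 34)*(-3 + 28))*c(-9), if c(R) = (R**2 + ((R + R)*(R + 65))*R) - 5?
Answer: 8461900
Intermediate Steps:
c(R) = -5 + R**2 + 2*R**2*(65 + R) (c(R) = (R**2 + ((2*R)*(65 + R))*R) - 5 = (R**2 + (2*R*(65 + R))*R) - 5 = (R**2 + 2*R**2*(65 + R)) - 5 = -5 + R**2 + 2*R**2*(65 + R))
((3 + 34)*(-3 + 28))*c(-9) = ((3 + 34)*(-3 + 28))*(-5 + 2*(-9)**3 + 131*(-9)**2) = (37*25)*(-5 + 2*(-729) + 131*81) = 925*(-5 - 1458 + 10611) = 925*9148 = 8461900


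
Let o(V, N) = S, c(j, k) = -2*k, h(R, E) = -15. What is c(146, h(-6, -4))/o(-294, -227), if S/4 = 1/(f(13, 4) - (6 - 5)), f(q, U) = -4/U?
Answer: -15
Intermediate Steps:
S = -2 (S = 4/(-4/4 - (6 - 5)) = 4/(-4*¼ - 1*1) = 4/(-1 - 1) = 4/(-2) = 4*(-½) = -2)
o(V, N) = -2
c(146, h(-6, -4))/o(-294, -227) = -2*(-15)/(-2) = 30*(-½) = -15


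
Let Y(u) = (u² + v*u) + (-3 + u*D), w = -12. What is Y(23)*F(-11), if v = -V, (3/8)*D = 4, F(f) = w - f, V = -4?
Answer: -2590/3 ≈ -863.33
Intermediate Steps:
F(f) = -12 - f
D = 32/3 (D = (8/3)*4 = 32/3 ≈ 10.667)
v = 4 (v = -1*(-4) = 4)
Y(u) = -3 + u² + 44*u/3 (Y(u) = (u² + 4*u) + (-3 + u*(32/3)) = (u² + 4*u) + (-3 + 32*u/3) = -3 + u² + 44*u/3)
Y(23)*F(-11) = (-3 + 23² + (44/3)*23)*(-12 - 1*(-11)) = (-3 + 529 + 1012/3)*(-12 + 11) = (2590/3)*(-1) = -2590/3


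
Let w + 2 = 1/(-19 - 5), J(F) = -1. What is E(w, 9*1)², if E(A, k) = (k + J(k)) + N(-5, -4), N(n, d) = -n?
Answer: 169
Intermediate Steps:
w = -49/24 (w = -2 + 1/(-19 - 5) = -2 + 1/(-24) = -2 - 1/24 = -49/24 ≈ -2.0417)
E(A, k) = 4 + k (E(A, k) = (k - 1) - 1*(-5) = (-1 + k) + 5 = 4 + k)
E(w, 9*1)² = (4 + 9*1)² = (4 + 9)² = 13² = 169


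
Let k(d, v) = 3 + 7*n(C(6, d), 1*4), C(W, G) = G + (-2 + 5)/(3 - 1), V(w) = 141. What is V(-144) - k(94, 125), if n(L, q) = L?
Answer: -1061/2 ≈ -530.50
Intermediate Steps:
C(W, G) = 3/2 + G (C(W, G) = G + 3/2 = 3/2 + G)
k(d, v) = 27/2 + 7*d (k(d, v) = 3 + 7*(3/2 + d) = 3 + (21/2 + 7*d) = 27/2 + 7*d)
V(-144) - k(94, 125) = 141 - (27/2 + 7*94) = 141 - (27/2 + 658) = 141 - 1*1343/2 = 141 - 1343/2 = -1061/2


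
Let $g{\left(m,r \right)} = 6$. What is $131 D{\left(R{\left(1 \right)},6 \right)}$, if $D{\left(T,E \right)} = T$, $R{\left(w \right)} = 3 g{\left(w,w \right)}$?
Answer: $2358$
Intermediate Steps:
$R{\left(w \right)} = 18$ ($R{\left(w \right)} = 3 \cdot 6 = 18$)
$131 D{\left(R{\left(1 \right)},6 \right)} = 131 \cdot 18 = 2358$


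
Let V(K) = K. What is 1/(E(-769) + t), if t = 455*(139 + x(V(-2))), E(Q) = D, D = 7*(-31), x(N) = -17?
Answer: 1/55293 ≈ 1.8085e-5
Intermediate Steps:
D = -217
E(Q) = -217
t = 55510 (t = 455*(139 - 17) = 455*122 = 55510)
1/(E(-769) + t) = 1/(-217 + 55510) = 1/55293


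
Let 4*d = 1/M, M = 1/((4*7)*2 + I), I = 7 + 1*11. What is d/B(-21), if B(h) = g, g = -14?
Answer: -37/28 ≈ -1.3214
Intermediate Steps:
I = 18 (I = 7 + 11 = 18)
B(h) = -14
M = 1/74 (M = 1/((4*7)*2 + 18) = 1/(28*2 + 18) = 1/(56 + 18) = 1/74 ≈ 0.013514)
d = 37/2 (d = 1/(4*(1/74)) = (1/4)*74 = 37/2 ≈ 18.500)
d/B(-21) = (37/2)/(-14) = (37/2)*(-1/14) = -37/28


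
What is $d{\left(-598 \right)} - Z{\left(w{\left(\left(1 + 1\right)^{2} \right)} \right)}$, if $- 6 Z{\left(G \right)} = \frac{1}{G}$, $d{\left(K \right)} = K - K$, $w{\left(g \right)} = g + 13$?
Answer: $\frac{1}{102} \approx 0.0098039$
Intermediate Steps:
$w{\left(g \right)} = 13 + g$
$d{\left(K \right)} = 0$
$Z{\left(G \right)} = - \frac{1}{6 G}$
$d{\left(-598 \right)} - Z{\left(w{\left(\left(1 + 1\right)^{2} \right)} \right)} = 0 - - \frac{1}{6 \left(13 + \left(1 + 1\right)^{2}\right)} = 0 - - \frac{1}{6 \left(13 + 2^{2}\right)} = 0 - - \frac{1}{6 \left(13 + 4\right)} = 0 - - \frac{1}{6 \cdot 17} = 0 - \left(- \frac{1}{6}\right) \frac{1}{17} = 0 - - \frac{1}{102} = 0 + \frac{1}{102} = \frac{1}{102}$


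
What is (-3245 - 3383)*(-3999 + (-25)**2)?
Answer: 22362872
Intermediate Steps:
(-3245 - 3383)*(-3999 + (-25)**2) = -6628*(-3999 + 625) = -6628*(-3374) = 22362872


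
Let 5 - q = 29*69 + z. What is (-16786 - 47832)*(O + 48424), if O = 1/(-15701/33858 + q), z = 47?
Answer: -216492274412056796/69187595 ≈ -3.1291e+9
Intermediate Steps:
q = -2043 (q = 5 - (29*69 + 47) = 5 - (2001 + 47) = 5 - 1*2048 = 5 - 2048 = -2043)
O = -33858/69187595 (O = 1/(-15701/33858 - 2043) = 1/(-69187595/33858) = -33858/69187595 ≈ -0.00048937)
(-16786 - 47832)*(O + 48424) = (-16786 - 47832)*(-33858/69187595 + 48424) = -64618*3350340066422/69187595 = -216492274412056796/69187595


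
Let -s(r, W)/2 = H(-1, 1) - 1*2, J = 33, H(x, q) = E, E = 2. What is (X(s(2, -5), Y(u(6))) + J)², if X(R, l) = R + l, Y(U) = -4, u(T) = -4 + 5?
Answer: 841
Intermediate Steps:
u(T) = 1
H(x, q) = 2
s(r, W) = 0 (s(r, W) = -2*(2 - 1*2) = -2*(2 - 2) = -2*0 = 0)
(X(s(2, -5), Y(u(6))) + J)² = ((0 - 4) + 33)² = (-4 + 33)² = 29² = 841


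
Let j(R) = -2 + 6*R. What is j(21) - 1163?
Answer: -1039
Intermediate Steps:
j(21) - 1163 = (-2 + 6*21) - 1163 = (-2 + 126) - 1163 = 124 - 1163 = -1039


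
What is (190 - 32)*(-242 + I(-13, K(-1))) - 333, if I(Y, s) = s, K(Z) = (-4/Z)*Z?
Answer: -39201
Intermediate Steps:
K(Z) = -4
(190 - 32)*(-242 + I(-13, K(-1))) - 333 = (190 - 32)*(-242 - 4) - 333 = 158*(-246) - 333 = -38868 - 333 = -39201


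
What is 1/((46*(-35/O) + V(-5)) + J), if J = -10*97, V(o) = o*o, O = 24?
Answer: -12/12145 ≈ -0.00098806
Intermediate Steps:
V(o) = o²
J = -970
1/((46*(-35/O) + V(-5)) + J) = 1/((46*(-35/24) + (-5)²) - 970) = 1/((46*(-35*1/24) + 25) - 970) = 1/((46*(-35/24) + 25) - 970) = 1/((-805/12 + 25) - 970) = 1/(-505/12 - 970) = 1/(-12145/12) = -12/12145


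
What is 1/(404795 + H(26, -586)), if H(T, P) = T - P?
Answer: 1/405407 ≈ 2.4667e-6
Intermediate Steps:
1/(404795 + H(26, -586)) = 1/(404795 + (26 - 1*(-586))) = 1/(404795 + (26 + 586)) = 1/(404795 + 612) = 1/405407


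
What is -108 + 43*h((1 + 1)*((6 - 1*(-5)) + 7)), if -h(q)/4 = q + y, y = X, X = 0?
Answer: -6300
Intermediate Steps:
y = 0
h(q) = -4*q (h(q) = -4*(q + 0) = -4*q)
-108 + 43*h((1 + 1)*((6 - 1*(-5)) + 7)) = -108 + 43*(-4*(1 + 1)*((6 - 1*(-5)) + 7)) = -108 + 43*(-8*((6 + 5) + 7)) = -108 + 43*(-8*(11 + 7)) = -108 + 43*(-8*18) = -108 + 43*(-4*36) = -108 + 43*(-144) = -108 - 6192 = -6300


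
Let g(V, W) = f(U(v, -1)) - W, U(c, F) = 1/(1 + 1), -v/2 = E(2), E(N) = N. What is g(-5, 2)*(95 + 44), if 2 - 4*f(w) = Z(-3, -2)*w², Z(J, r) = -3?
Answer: -2919/16 ≈ -182.44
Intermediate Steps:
v = -4 (v = -2*2 = -4)
U(c, F) = ½ (U(c, F) = 1/2 = ½)
f(w) = ½ + 3*w²/4 (f(w) = ½ - (-3)*w²/4 = ½ + 3*w²/4)
g(V, W) = 11/16 - W (g(V, W) = (½ + 3*(½)²/4) - W = (½ + (¾)*(¼)) - W = (½ + 3/16) - W = 11/16 - W)
g(-5, 2)*(95 + 44) = (11/16 - 1*2)*(95 + 44) = (11/16 - 2)*139 = -21/16*139 = -2919/16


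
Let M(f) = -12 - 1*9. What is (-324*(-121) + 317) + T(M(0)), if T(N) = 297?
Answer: 39818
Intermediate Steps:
M(f) = -21 (M(f) = -12 - 9 = -21)
(-324*(-121) + 317) + T(M(0)) = (-324*(-121) + 317) + 297 = (39204 + 317) + 297 = 39521 + 297 = 39818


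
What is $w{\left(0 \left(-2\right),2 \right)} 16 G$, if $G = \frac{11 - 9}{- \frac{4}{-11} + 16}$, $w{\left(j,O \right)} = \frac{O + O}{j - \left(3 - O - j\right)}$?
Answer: $- \frac{352}{45} \approx -7.8222$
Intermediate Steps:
$w{\left(j,O \right)} = \frac{2 O}{-3 + O + 2 j}$ ($w{\left(j,O \right)} = \frac{2 O}{j - \left(3 - O - j\right)} = \frac{2 O}{j + \left(-3 + O + j\right)} = \frac{2 O}{-3 + O + 2 j}$)
$G = \frac{11}{90}$ ($G = \frac{2}{\left(-4\right) \left(- \frac{1}{11}\right) + 16} = \frac{2}{\frac{4}{11} + 16} = \frac{2}{\frac{180}{11}} = 2 \cdot \frac{11}{180} = \frac{11}{90} \approx 0.12222$)
$w{\left(0 \left(-2\right),2 \right)} 16 G = 2 \cdot 2 \frac{1}{-3 + 2 + 2 \cdot 0 \left(-2\right)} 16 \cdot \frac{11}{90} = 2 \cdot 2 \frac{1}{-3 + 2 + 2 \cdot 0} \cdot 16 \cdot \frac{11}{90} = 2 \cdot 2 \frac{1}{-3 + 2 + 0} \cdot 16 \cdot \frac{11}{90} = 2 \cdot 2 \frac{1}{-1} \cdot 16 \cdot \frac{11}{90} = 2 \cdot 2 \left(-1\right) 16 \cdot \frac{11}{90} = \left(-4\right) 16 \cdot \frac{11}{90} = \left(-64\right) \frac{11}{90} = - \frac{352}{45}$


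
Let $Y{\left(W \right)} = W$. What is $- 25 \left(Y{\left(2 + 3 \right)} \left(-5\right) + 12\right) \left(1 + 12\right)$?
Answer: $4225$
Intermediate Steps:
$- 25 \left(Y{\left(2 + 3 \right)} \left(-5\right) + 12\right) \left(1 + 12\right) = - 25 \left(\left(2 + 3\right) \left(-5\right) + 12\right) \left(1 + 12\right) = - 25 \left(5 \left(-5\right) + 12\right) 13 = - 25 \left(-25 + 12\right) 13 = - 25 \left(\left(-13\right) 13\right) = \left(-25\right) \left(-169\right) = 4225$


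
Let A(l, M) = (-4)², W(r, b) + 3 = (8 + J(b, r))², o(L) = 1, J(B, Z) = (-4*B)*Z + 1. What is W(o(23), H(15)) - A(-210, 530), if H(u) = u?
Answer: 2582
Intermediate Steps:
J(B, Z) = 1 - 4*B*Z (J(B, Z) = -4*B*Z + 1 = 1 - 4*B*Z)
W(r, b) = -3 + (9 - 4*b*r)² (W(r, b) = -3 + (8 + (1 - 4*b*r))² = -3 + (9 - 4*b*r)²)
A(l, M) = 16
W(o(23), H(15)) - A(-210, 530) = (-3 + (-9 + 4*15*1)²) - 1*16 = (-3 + (-9 + 60)²) - 16 = (-3 + 51²) - 16 = (-3 + 2601) - 16 = 2598 - 16 = 2582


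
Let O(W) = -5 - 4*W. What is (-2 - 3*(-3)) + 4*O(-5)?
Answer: 67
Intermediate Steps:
(-2 - 3*(-3)) + 4*O(-5) = (-2 - 3*(-3)) + 4*(-5 - 4*(-5)) = (-2 + 9) + 4*(-5 + 20) = 7 + 4*15 = 7 + 60 = 67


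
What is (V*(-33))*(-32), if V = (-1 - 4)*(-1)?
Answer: 5280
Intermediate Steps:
V = 5 (V = -5*(-1) = 5)
(V*(-33))*(-32) = (5*(-33))*(-32) = -165*(-32) = 5280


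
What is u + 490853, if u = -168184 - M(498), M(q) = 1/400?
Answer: 129067599/400 ≈ 3.2267e+5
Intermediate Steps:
M(q) = 1/400
u = -67273601/400 (u = -168184 - 1*1/400 = -168184 - 1/400 = -67273601/400 ≈ -1.6818e+5)
u + 490853 = -67273601/400 + 490853 = 129067599/400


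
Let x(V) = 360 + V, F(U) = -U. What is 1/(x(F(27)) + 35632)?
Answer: 1/35965 ≈ 2.7805e-5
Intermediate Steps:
1/(x(F(27)) + 35632) = 1/((360 - 1*27) + 35632) = 1/((360 - 27) + 35632) = 1/(333 + 35632) = 1/35965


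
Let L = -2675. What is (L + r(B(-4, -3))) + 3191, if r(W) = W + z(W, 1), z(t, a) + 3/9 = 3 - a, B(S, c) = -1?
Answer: 1550/3 ≈ 516.67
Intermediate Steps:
z(t, a) = 8/3 - a (z(t, a) = -⅓ + (3 - a) = 8/3 - a)
r(W) = 5/3 + W (r(W) = W + (8/3 - 1*1) = W + (8/3 - 1) = W + 5/3 = 5/3 + W)
(L + r(B(-4, -3))) + 3191 = (-2675 + (5/3 - 1)) + 3191 = (-2675 + ⅔) + 3191 = -8023/3 + 3191 = 1550/3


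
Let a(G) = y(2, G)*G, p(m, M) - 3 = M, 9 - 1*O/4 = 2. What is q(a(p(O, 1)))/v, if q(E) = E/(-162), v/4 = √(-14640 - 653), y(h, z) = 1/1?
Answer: I*√15293/2477466 ≈ 4.9916e-5*I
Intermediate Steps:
O = 28 (O = 36 - 4*2 = 36 - 8 = 28)
y(h, z) = 1
p(m, M) = 3 + M
a(G) = G (a(G) = 1*G = G)
v = 4*I*√15293 (v = 4*√(-14640 - 653) = 4*√(-15293) = 4*(I*√15293) = 4*I*√15293 ≈ 494.66*I)
q(E) = -E/162 (q(E) = E*(-1/162) = -E/162)
q(a(p(O, 1)))/v = (-(3 + 1)/162)/((4*I*√15293)) = (-1/162*4)*(-I*√15293/61172) = -(-1)*I*√15293/2477466 = I*√15293/2477466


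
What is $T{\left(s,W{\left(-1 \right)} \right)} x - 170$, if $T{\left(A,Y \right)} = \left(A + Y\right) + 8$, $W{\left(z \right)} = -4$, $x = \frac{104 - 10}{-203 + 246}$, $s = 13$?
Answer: $- \frac{5712}{43} \approx -132.84$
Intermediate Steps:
$x = \frac{94}{43} \approx 2.186$
$T{\left(A,Y \right)} = 8 + A + Y$
$T{\left(s,W{\left(-1 \right)} \right)} x - 170 = \left(8 + 13 - 4\right) \frac{94}{43} - 170 = 17 \cdot \frac{94}{43} - 170 = \frac{1598}{43} - 170 = - \frac{5712}{43}$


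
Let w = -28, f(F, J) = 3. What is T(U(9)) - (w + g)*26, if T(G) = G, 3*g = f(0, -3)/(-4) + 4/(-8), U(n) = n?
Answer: 4487/6 ≈ 747.83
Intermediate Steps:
g = -5/12 (g = (3/(-4) + 4/(-8))/3 = (3*(-¼) + 4*(-⅛))/3 = (-¾ - ½)/3 = (⅓)*(-5/4) = -5/12 ≈ -0.41667)
T(U(9)) - (w + g)*26 = 9 - (-28 - 5/12)*26 = 9 - (-341)*26/12 = 9 - 1*(-4433/6) = 9 + 4433/6 = 4487/6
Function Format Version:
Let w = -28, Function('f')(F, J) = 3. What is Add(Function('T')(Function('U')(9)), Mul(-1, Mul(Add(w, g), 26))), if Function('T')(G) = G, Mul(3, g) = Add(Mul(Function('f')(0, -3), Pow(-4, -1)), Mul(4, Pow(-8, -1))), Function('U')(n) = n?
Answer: Rational(4487, 6) ≈ 747.83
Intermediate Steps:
g = Rational(-5, 12) (g = Mul(Rational(1, 3), Add(Mul(3, Pow(-4, -1)), Mul(4, Pow(-8, -1)))) = Mul(Rational(1, 3), Add(Mul(3, Rational(-1, 4)), Mul(4, Rational(-1, 8)))) = Mul(Rational(1, 3), Add(Rational(-3, 4), Rational(-1, 2))) = Mul(Rational(1, 3), Rational(-5, 4)) = Rational(-5, 12) ≈ -0.41667)
Add(Function('T')(Function('U')(9)), Mul(-1, Mul(Add(w, g), 26))) = Add(9, Mul(-1, Mul(Add(-28, Rational(-5, 12)), 26))) = Add(9, Mul(-1, Mul(Rational(-341, 12), 26))) = Add(9, Mul(-1, Rational(-4433, 6))) = Add(9, Rational(4433, 6)) = Rational(4487, 6)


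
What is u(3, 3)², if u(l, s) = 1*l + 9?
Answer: 144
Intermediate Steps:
u(l, s) = 9 + l (u(l, s) = l + 9 = 9 + l)
u(3, 3)² = (9 + 3)² = 12² = 144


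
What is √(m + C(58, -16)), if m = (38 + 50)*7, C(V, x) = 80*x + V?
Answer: I*√606 ≈ 24.617*I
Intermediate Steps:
C(V, x) = V + 80*x
m = 616 (m = 88*7 = 616)
√(m + C(58, -16)) = √(616 + (58 + 80*(-16))) = √(616 + (58 - 1280)) = √(616 - 1222) = √(-606) = I*√606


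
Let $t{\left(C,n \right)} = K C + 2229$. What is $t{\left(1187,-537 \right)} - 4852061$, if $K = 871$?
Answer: $-3815955$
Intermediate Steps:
$t{\left(C,n \right)} = 2229 + 871 C$ ($t{\left(C,n \right)} = 871 C + 2229 = 2229 + 871 C$)
$t{\left(1187,-537 \right)} - 4852061 = \left(2229 + 871 \cdot 1187\right) - 4852061 = \left(2229 + 1033877\right) - 4852061 = 1036106 - 4852061 = -3815955$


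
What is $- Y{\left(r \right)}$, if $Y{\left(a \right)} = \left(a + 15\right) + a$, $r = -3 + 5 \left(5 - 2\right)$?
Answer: $-39$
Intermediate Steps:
$r = 12$ ($r = -3 + 5 \left(5 - 2\right) = -3 + 5 \cdot 3 = -3 + 15 = 12$)
$Y{\left(a \right)} = 15 + 2 a$ ($Y{\left(a \right)} = \left(15 + a\right) + a = 15 + 2 a$)
$- Y{\left(r \right)} = - (15 + 2 \cdot 12) = - (15 + 24) = \left(-1\right) 39 = -39$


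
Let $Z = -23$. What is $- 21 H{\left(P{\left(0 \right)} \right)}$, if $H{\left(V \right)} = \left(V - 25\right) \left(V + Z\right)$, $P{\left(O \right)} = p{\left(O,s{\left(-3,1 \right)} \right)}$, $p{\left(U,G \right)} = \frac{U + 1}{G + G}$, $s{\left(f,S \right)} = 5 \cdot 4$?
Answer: $- \frac{19279701}{1600} \approx -12050.0$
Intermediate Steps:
$s{\left(f,S \right)} = 20$
$p{\left(U,G \right)} = \frac{1 + U}{2 G}$
$P{\left(O \right)} = \frac{1}{40} + \frac{O}{40}$ ($P{\left(O \right)} = \frac{1 + O}{2 \cdot 20} = \frac{1}{2} \cdot \frac{1}{20} \left(1 + O\right) = \frac{1}{40} + \frac{O}{40}$)
$H{\left(V \right)} = \left(-25 + V\right) \left(-23 + V\right)$ ($H{\left(V \right)} = \left(V - 25\right) \left(V - 23\right) = \left(-25 + V\right) \left(-23 + V\right)$)
$- 21 H{\left(P{\left(0 \right)} \right)} = - 21 \left(575 + \left(\frac{1}{40} + \frac{1}{40} \cdot 0\right)^{2} - 48 \left(\frac{1}{40} + \frac{1}{40} \cdot 0\right)\right) = - 21 \left(575 + \left(\frac{1}{40} + 0\right)^{2} - 48 \left(\frac{1}{40} + 0\right)\right) = - 21 \left(575 + \left(\frac{1}{40}\right)^{2} - \frac{6}{5}\right) = - 21 \left(575 + \frac{1}{1600} - \frac{6}{5}\right) = \left(-21\right) \frac{918081}{1600} = - \frac{19279701}{1600}$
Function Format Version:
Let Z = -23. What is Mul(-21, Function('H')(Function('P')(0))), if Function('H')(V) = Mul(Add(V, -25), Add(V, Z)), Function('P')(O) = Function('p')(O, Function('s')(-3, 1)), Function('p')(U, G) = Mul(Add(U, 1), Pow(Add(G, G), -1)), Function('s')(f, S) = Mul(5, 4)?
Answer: Rational(-19279701, 1600) ≈ -12050.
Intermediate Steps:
Function('s')(f, S) = 20
Function('p')(U, G) = Mul(Rational(1, 2), Pow(G, -1), Add(1, U)) (Function('p')(U, G) = Mul(Add(1, U), Pow(Mul(2, G), -1)) = Mul(Add(1, U), Mul(Rational(1, 2), Pow(G, -1))) = Mul(Rational(1, 2), Pow(G, -1), Add(1, U)))
Function('P')(O) = Add(Rational(1, 40), Mul(Rational(1, 40), O)) (Function('P')(O) = Mul(Rational(1, 2), Pow(20, -1), Add(1, O)) = Mul(Rational(1, 2), Rational(1, 20), Add(1, O)) = Add(Rational(1, 40), Mul(Rational(1, 40), O)))
Function('H')(V) = Mul(Add(-25, V), Add(-23, V)) (Function('H')(V) = Mul(Add(V, -25), Add(V, -23)) = Mul(Add(-25, V), Add(-23, V)))
Mul(-21, Function('H')(Function('P')(0))) = Mul(-21, Add(575, Pow(Add(Rational(1, 40), Mul(Rational(1, 40), 0)), 2), Mul(-48, Add(Rational(1, 40), Mul(Rational(1, 40), 0))))) = Mul(-21, Add(575, Pow(Add(Rational(1, 40), 0), 2), Mul(-48, Add(Rational(1, 40), 0)))) = Mul(-21, Add(575, Pow(Rational(1, 40), 2), Mul(-48, Rational(1, 40)))) = Mul(-21, Add(575, Rational(1, 1600), Rational(-6, 5))) = Mul(-21, Rational(918081, 1600)) = Rational(-19279701, 1600)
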